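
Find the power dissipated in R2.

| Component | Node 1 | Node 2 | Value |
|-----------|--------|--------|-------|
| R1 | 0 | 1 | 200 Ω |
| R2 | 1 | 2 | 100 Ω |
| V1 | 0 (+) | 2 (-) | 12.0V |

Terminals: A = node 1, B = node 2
Nodal analysis, taking node 2 as the 0 V reference.
Source V1 fixes V_0 = 12 V.
KCL at each unknown node (sum of currents leaving = 0; resistances in Ω):
  Node 1: (V_1 - 12)/200 + (V_1 - 0)/100 = 0
Collecting terms: 0.015 × V_1 = 0.06  =>  V_1 = 4 V
I_R2 = (V_1 - V_2)/R2 = (4 - 0)/100 = 0.04 A
P_R2 = I_R2² × R2 = (0.04)² × 100 = 0.16 W

Final answer: 0.16 W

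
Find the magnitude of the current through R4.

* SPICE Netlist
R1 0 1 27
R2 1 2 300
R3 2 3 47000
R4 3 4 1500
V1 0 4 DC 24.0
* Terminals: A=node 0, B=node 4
Nodal analysis, taking node 4 as the 0 V reference.
Source V1 fixes V_0 = 24 V.
KCL at each unknown node (sum of currents leaving = 0; resistances in Ω):
  Node 1: (V_1 - 24)/27 + (V_1 - V_2)/300 = 0
  Node 2: (V_2 - V_1)/300 + (V_2 - V_3)/47000 = 0
  Node 3: (V_3 - V_2)/47000 + (V_3 - 0)/1500 = 0
Collecting terms (coefficients in siemens):
  0.04037·V_1 - 0.003333·V_2 = 0.8889
  0.003355·V_2 - 0.003333·V_1 - 0.00002128·V_3 = 0
  0.0006879·V_3 - 0.00002128·V_2 = 0
Solving these 3 simultaneous equations (Gaussian elimination) gives:
  V_1 = 23.99 V, V_2 = 23.84 V, V_3 = 0.7373 V
I_R4 = (V_3 - V_4)/R4 = (0.7373 - 0)/1500 = 0.0004915 A
|I_R4| = 0.0004915 A

Final answer: |I_R4| = 0.0004915 A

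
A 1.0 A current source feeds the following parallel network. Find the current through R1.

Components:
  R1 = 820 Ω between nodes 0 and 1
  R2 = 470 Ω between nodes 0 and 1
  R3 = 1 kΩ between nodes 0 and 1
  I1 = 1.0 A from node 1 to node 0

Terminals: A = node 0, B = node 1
All resistors sit directly between nodes 0 and 1, so they are in parallel and share one voltage V; the full source current 1 A splits among them.
1/R_par = 1/820 + 1/470 + 1/1000 = 0.004347 S  =>  R_par = 230 Ω
V = I × R_par = 1 × 230 = 230 V
I_R1 = V/R1 = 230/820 = 0.2805 A

Final answer: 0.2805 A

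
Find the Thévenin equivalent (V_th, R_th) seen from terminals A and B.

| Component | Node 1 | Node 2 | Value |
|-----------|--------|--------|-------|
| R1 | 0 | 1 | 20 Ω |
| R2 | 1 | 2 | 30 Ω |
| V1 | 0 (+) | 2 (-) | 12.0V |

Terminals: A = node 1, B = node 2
Step 1 — V_th is the open-circuit voltage V_A - V_B (nothing connected across the terminals).
Nodal analysis, taking node 2 as the 0 V reference.
Source V1 fixes V_0 = 12 V.
KCL at each unknown node (sum of currents leaving = 0; resistances in Ω):
  Node 1: (V_1 - 12)/20 + (V_1 - 0)/30 = 0
Collecting terms: 0.08333 × V_1 = 0.6  =>  V_1 = 7.2 V
V_th = V_1 - V_2 = 7.2 - 0 = 7.2 V
Step 2 — R_th: zero the source — replace V1 by a short circuit (node 2 merges into node 0) — and find the resistance seen between A (node 1) and B (node 0).
Reduce the network between node 1 (A) and node 0 (B) by series/parallel combination:
  Rp1 = R1 ‖ R2 (parallel, both between nodes 0 and 1) = 1/(1/20 + 1/30) = 12 Ω
R_th = 12 Ω

Final answer: V_th = 7.2 V, R_th = 12 Ω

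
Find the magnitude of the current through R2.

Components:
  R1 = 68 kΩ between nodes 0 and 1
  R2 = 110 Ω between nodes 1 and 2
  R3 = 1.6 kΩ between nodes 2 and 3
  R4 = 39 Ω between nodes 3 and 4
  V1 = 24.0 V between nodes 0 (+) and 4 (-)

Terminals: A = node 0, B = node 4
Nodal analysis, taking node 4 as the 0 V reference.
Source V1 fixes V_0 = 24 V.
KCL at each unknown node (sum of currents leaving = 0; resistances in Ω):
  Node 1: (V_1 - 24)/68000 + (V_1 - V_2)/110 = 0
  Node 2: (V_2 - V_1)/110 + (V_2 - V_3)/1600 = 0
  Node 3: (V_3 - V_2)/1600 + (V_3 - 0)/39 = 0
Collecting terms (coefficients in siemens):
  0.009106·V_1 - 0.009091·V_2 = 0.0003529
  0.009716·V_2 - 0.009091·V_1 - 0.000625·V_3 = 0
  0.02627·V_3 - 0.000625·V_2 = 0
Solving these 3 simultaneous equations (Gaussian elimination) gives:
  V_1 = 0.6018 V, V_2 = 0.564 V, V_3 = 0.01342 V
I_R2 = (V_1 - V_2)/R2 = (0.6018 - 0.564)/110 = 0.0003441 A
|I_R2| = 0.0003441 A

Final answer: |I_R2| = 0.0003441 A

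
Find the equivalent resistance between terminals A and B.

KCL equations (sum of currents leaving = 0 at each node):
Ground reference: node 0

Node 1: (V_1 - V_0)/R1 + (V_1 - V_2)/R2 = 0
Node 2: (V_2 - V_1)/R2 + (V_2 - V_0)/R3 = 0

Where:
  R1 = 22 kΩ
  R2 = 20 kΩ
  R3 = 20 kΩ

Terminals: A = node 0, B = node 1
Reduce the network between node 0 (A) and node 1 (B) by series/parallel combination:
  Rs1 = R3 + R2 (series, joined only at node 2) = 20000 + 20000 = 40000 Ω
  Rp1 = R1 ‖ Rs1 (parallel, both between nodes 0 and 1) = 1/(1/22000 + 1/40000) = 14190 Ω
R_eq = 14.19 kΩ

Final answer: 14.19 kΩ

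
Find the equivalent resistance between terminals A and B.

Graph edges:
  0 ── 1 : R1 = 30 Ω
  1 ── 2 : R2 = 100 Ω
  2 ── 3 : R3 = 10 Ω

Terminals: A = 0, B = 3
Reduce the network between node 0 (A) and node 3 (B) by series/parallel combination:
  Rs1 = R1 + R2 (series, joined only at node 1) = 30 + 100 = 130 Ω
  Rs2 = R3 + Rs1 (series, joined only at node 2) = 10 + 130 = 140 Ω
R_eq = 140 Ω

Final answer: 140 Ω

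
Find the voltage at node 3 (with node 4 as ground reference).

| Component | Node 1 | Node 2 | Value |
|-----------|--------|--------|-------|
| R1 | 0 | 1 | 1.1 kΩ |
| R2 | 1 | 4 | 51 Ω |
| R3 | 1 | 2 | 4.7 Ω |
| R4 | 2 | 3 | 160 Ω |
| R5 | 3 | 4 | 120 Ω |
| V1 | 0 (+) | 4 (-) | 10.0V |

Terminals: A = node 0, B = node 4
Nodal analysis, taking node 4 as the 0 V reference.
Source V1 fixes V_0 = 10 V.
KCL at each unknown node (sum of currents leaving = 0; resistances in Ω):
  Node 1: (V_1 - 10)/1100 + (V_1 - 0)/51 + (V_1 - V_2)/4.7 = 0
  Node 2: (V_2 - V_1)/4.7 + (V_2 - V_3)/160 = 0
  Node 3: (V_3 - V_2)/160 + (V_3 - 0)/120 = 0
Collecting terms (coefficients in siemens):
  0.2333·V_1 - 0.2128·V_2 = 0.009091
  0.219·V_2 - 0.2128·V_1 - 0.00625·V_3 = 0
  0.01458·V_3 - 0.00625·V_2 = 0
Solving these 3 simultaneous equations (Gaussian elimination) gives:
  V_1 = 0.3783 V, V_2 = 0.3721 V, V_3 = 0.1595 V
The requested potential is V_3 = 0.1595 V.

Final answer: V_3 = 0.1595 V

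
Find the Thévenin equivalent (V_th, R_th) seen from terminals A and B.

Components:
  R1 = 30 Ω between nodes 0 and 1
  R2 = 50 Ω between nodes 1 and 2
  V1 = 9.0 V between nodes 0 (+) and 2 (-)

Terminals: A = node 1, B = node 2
Step 1 — V_th is the open-circuit voltage V_A - V_B (nothing connected across the terminals).
Nodal analysis, taking node 2 as the 0 V reference.
Source V1 fixes V_0 = 9 V.
KCL at each unknown node (sum of currents leaving = 0; resistances in Ω):
  Node 1: (V_1 - 9)/30 + (V_1 - 0)/50 = 0
Collecting terms: 0.05333 × V_1 = 0.3  =>  V_1 = 5.625 V
V_th = V_1 - V_2 = 5.625 - 0 = 5.625 V
Step 2 — R_th: zero the source — replace V1 by a short circuit (node 2 merges into node 0) — and find the resistance seen between A (node 1) and B (node 0).
Reduce the network between node 1 (A) and node 0 (B) by series/parallel combination:
  Rp1 = R1 ‖ R2 (parallel, both between nodes 0 and 1) = 1/(1/30 + 1/50) = 18.75 Ω
R_th = 18.75 Ω

Final answer: V_th = 5.625 V, R_th = 18.75 Ω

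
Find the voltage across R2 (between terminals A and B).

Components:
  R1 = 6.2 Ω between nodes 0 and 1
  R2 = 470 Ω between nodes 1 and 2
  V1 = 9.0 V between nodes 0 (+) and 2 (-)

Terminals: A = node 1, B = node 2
R1 and R2 are in series across V1 (node 0 → node 1 → node 2), and the output A–B is taken across R2, so this is a voltage divider.
Series current: I = V1/(R1 + R2) = 9/(6.2 + 470) = 9/476.2 = 0.0189 A
V_R2 = I × R2 = V1 × R2/(R1 + R2) = 9 × 470/476.2 = 8.883 V

Final answer: 8.883 V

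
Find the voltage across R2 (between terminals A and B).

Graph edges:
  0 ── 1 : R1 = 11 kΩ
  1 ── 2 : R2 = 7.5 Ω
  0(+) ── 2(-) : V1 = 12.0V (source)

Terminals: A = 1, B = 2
R1 and R2 are in series across V1 (node 0 → node 1 → node 2), and the output A–B is taken across R2, so this is a voltage divider.
Series current: I = V1/(R1 + R2) = 12/(11000 + 7.5) = 12/11010 = 0.00109 A
V_R2 = I × R2 = V1 × R2/(R1 + R2) = 12 × 7.5/11010 = 0.008176 V

Final answer: 0.008176 V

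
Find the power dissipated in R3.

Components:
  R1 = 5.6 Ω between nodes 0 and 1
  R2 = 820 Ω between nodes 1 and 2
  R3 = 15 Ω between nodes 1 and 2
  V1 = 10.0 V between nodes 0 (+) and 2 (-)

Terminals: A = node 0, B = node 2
Nodal analysis, taking node 2 as the 0 V reference.
Source V1 fixes V_0 = 10 V.
KCL at each unknown node (sum of currents leaving = 0; resistances in Ω):
  Node 1: (V_1 - 10)/5.6 + (V_1 - 0)/820 + (V_1 - 0)/15 = 0
Collecting terms: 0.2465 × V_1 = 1.786  =>  V_1 = 7.246 V
I_R3 = (V_1 - V_2)/R3 = (7.246 - 0)/15 = 0.483 A
P_R3 = I_R3² × R3 = (0.483)² × 15 = 3.5 W

Final answer: 3.5 W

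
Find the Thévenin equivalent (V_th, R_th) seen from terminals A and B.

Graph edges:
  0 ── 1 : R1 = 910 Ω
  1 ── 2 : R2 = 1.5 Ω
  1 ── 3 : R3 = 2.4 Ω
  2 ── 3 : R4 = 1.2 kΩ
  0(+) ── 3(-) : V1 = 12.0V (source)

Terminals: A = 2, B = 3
Step 1 — V_th is the open-circuit voltage V_A - V_B (nothing connected across the terminals).
Nodal analysis, taking node 3 as the 0 V reference.
Source V1 fixes V_0 = 12 V.
KCL at each unknown node (sum of currents leaving = 0; resistances in Ω):
  Node 1: (V_1 - 12)/910 + (V_1 - V_2)/1.5 + (V_1 - 0)/2.4 = 0
  Node 2: (V_2 - V_1)/1.5 + (V_2 - 0)/1200 = 0
Collecting terms (coefficients in siemens):
  1.084·V_1 - 0.6667·V_2 = 0.01319
  0.6675·V_2 - 0.6667·V_1 = 0
Determinant D = (1.084)(0.6675) - (-0.6667)(-0.6667) = 0.2794
V_1 = [(0.01319)(0.6675) - (-0.6667)(0)]/D = 0.0315 V
V_2 = [(1.084)(0) - (0.01319)(-0.6667)]/D = 0.03146 V
V_th = V_2 - V_3 = 0.03146 - 0 = 0.03146 V
Step 2 — R_th: zero the source — replace V1 by a short circuit (node 3 merges into node 0) — and find the resistance seen between A (node 2) and B (node 0).
Reduce the network between node 2 (A) and node 0 (B) by series/parallel combination:
  Rp1 = R1 ‖ R3 (parallel, both between nodes 0 and 1) = 1/(1/910 + 1/2.4) = 2.394 Ω
  Rs1 = R2 + Rp1 (series, joined only at node 1) = 1.5 + 2.394 = 3.894 Ω
  Rp2 = R4 ‖ Rs1 (parallel, both between nodes 0 and 2) = 1/(1/1200 + 1/3.894) = 3.881 Ω
R_th = 3.881 Ω

Final answer: V_th = 0.03146 V, R_th = 3.881 Ω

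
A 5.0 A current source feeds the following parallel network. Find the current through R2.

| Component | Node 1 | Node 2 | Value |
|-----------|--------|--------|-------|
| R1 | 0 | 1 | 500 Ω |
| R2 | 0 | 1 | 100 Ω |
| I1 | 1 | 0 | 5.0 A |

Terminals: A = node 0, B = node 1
All resistors sit directly between nodes 0 and 1, so they are in parallel and share one voltage V; the full source current 5 A splits among them.
1/R_par = 1/500 + 1/100 = 0.012 S  =>  R_par = 83.33 Ω
V = I × R_par = 5 × 83.33 = 416.7 V
I_R2 = V/R2 = 416.7/100 = 4.167 A

Final answer: 4.167 A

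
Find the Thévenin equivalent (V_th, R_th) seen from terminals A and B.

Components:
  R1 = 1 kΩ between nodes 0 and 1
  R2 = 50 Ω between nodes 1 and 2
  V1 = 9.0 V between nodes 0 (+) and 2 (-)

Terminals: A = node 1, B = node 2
Step 1 — V_th is the open-circuit voltage V_A - V_B (nothing connected across the terminals).
Nodal analysis, taking node 2 as the 0 V reference.
Source V1 fixes V_0 = 9 V.
KCL at each unknown node (sum of currents leaving = 0; resistances in Ω):
  Node 1: (V_1 - 9)/1000 + (V_1 - 0)/50 = 0
Collecting terms: 0.021 × V_1 = 0.009  =>  V_1 = 0.4286 V
V_th = V_1 - V_2 = 0.4286 - 0 = 0.4286 V
Step 2 — R_th: zero the source — replace V1 by a short circuit (node 2 merges into node 0) — and find the resistance seen between A (node 1) and B (node 0).
Reduce the network between node 1 (A) and node 0 (B) by series/parallel combination:
  Rp1 = R1 ‖ R2 (parallel, both between nodes 0 and 1) = 1/(1/1000 + 1/50) = 47.62 Ω
R_th = 47.62 Ω

Final answer: V_th = 0.4286 V, R_th = 47.62 Ω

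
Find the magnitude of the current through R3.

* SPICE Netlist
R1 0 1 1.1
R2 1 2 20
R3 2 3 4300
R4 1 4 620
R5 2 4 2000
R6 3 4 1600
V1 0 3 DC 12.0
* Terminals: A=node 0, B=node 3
Nodal analysis, taking node 3 as the 0 V reference.
Source V1 fixes V_0 = 12 V.
KCL at each unknown node (sum of currents leaving = 0; resistances in Ω):
  Node 1: (V_1 - 12)/1.1 + (V_1 - V_2)/20 + (V_1 - V_4)/620 = 0
  Node 2: (V_2 - V_1)/20 + (V_2 - 0)/4300 + (V_2 - V_4)/2000 = 0
  Node 4: (V_4 - V_1)/620 + (V_4 - V_2)/2000 + (V_4 - 0)/1600 = 0
Collecting terms (coefficients in siemens):
  0.9607·V_1 - 0.05·V_2 - 0.001613·V_4 = 10.91
  0.05073·V_2 - 0.05·V_1 - 0.0005·V_4 = 0
  0.002738·V_4 - 0.001613·V_1 - 0.0005·V_2 = 0
Solving these 3 simultaneous equations (Gaussian elimination) gives:
  V_1 = 11.99 V, V_2 = 11.91 V, V_4 = 9.238 V
I_R3 = (V_2 - V_3)/R3 = (11.91 - 0)/4300 = 0.002769 A
|I_R3| = 0.002769 A

Final answer: |I_R3| = 0.002769 A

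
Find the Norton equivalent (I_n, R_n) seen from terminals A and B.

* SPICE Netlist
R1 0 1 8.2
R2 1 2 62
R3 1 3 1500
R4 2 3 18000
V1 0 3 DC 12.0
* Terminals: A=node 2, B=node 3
Find the Thévenin equivalent first; then I_n = V_th/R_th and R_n = R_th.
Step 1 — V_th is the open-circuit voltage V_A - V_B (nothing connected across the terminals).
Nodal analysis, taking node 3 as the 0 V reference.
Source V1 fixes V_0 = 12 V.
KCL at each unknown node (sum of currents leaving = 0; resistances in Ω):
  Node 1: (V_1 - 12)/8.2 + (V_1 - V_2)/62 + (V_1 - 0)/1500 = 0
  Node 2: (V_2 - V_1)/62 + (V_2 - 0)/18000 = 0
Collecting terms (coefficients in siemens):
  0.1387·V_1 - 0.01613·V_2 = 1.463
  0.01618·V_2 - 0.01613·V_1 = 0
Determinant D = (0.1387)(0.01618) - (-0.01613)(-0.01613) = 0.001985
V_1 = [(1.463)(0.01618) - (-0.01613)(0)]/D = 11.93 V
V_2 = [(0.1387)(0) - (1.463)(-0.01613)]/D = 11.89 V
V_th = V_2 - V_3 = 11.89 - 0 = 11.89 V
Step 2 — R_th: zero the source — replace V1 by a short circuit (node 3 merges into node 0) — and find the resistance seen between A (node 2) and B (node 0).
Reduce the network between node 2 (A) and node 0 (B) by series/parallel combination:
  Rp1 = R1 ‖ R3 (parallel, both between nodes 0 and 1) = 1/(1/8.2 + 1/1500) = 8.155 Ω
  Rs1 = R2 + Rp1 (series, joined only at node 1) = 62 + 8.155 = 70.16 Ω
  Rp2 = R4 ‖ Rs1 (parallel, both between nodes 0 and 2) = 1/(1/18000 + 1/70.16) = 69.88 Ω
R_th = 69.88 Ω
I_n = V_th/R_th = 11.89/69.88 = 0.1701 A, and R_n = R_th = 69.88 Ω

Final answer: I_n = 0.1701 A, R_n = 69.88 Ω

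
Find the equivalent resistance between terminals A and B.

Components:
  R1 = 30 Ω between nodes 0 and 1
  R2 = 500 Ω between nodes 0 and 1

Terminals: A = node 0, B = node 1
Reduce the network between node 0 (A) and node 1 (B) by series/parallel combination:
  Rp1 = R1 ‖ R2 (parallel, both between nodes 0 and 1) = 1/(1/30 + 1/500) = 28.3 Ω
R_eq = 28.3 Ω

Final answer: 28.3 Ω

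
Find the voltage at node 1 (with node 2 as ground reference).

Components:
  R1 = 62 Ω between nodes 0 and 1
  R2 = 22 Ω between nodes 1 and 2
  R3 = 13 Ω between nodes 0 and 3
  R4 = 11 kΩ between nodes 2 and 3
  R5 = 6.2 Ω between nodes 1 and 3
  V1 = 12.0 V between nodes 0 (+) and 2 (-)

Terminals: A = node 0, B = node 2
Nodal analysis, taking node 2 as the 0 V reference.
Source V1 fixes V_0 = 12 V.
KCL at each unknown node (sum of currents leaving = 0; resistances in Ω):
  Node 1: (V_1 - 12)/62 + (V_1 - 0)/22 + (V_1 - V_3)/6.2 = 0
  Node 3: (V_3 - 12)/13 + (V_3 - 0)/11000 + (V_3 - V_1)/6.2 = 0
Collecting terms (coefficients in siemens):
  0.2229·V_1 - 0.1613·V_3 = 0.1935
  0.2383·V_3 - 0.1613·V_1 = 0.9231
Determinant D = (0.2229)(0.2383) - (-0.1613)(-0.1613) = 0.0271
V_1 = [(0.1935)(0.2383) - (-0.1613)(0.9231)]/D = 7.197 V
V_3 = [(0.2229)(0.9231) - (0.1935)(-0.1613)]/D = 8.744 V
The requested potential is V_1 = 7.197 V.

Final answer: V_1 = 7.197 V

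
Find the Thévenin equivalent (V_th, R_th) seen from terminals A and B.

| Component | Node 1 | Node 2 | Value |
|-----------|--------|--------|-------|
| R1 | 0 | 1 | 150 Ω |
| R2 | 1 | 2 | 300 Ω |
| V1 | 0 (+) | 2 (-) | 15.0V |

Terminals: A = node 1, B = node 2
Step 1 — V_th is the open-circuit voltage V_A - V_B (nothing connected across the terminals).
Nodal analysis, taking node 2 as the 0 V reference.
Source V1 fixes V_0 = 15 V.
KCL at each unknown node (sum of currents leaving = 0; resistances in Ω):
  Node 1: (V_1 - 15)/150 + (V_1 - 0)/300 = 0
Collecting terms: 0.01 × V_1 = 0.1  =>  V_1 = 10 V
V_th = V_1 - V_2 = 10 - 0 = 10 V
Step 2 — R_th: zero the source — replace V1 by a short circuit (node 2 merges into node 0) — and find the resistance seen between A (node 1) and B (node 0).
Reduce the network between node 1 (A) and node 0 (B) by series/parallel combination:
  Rp1 = R1 ‖ R2 (parallel, both between nodes 0 and 1) = 1/(1/150 + 1/300) = 100 Ω
R_th = 100 Ω

Final answer: V_th = 10 V, R_th = 100 Ω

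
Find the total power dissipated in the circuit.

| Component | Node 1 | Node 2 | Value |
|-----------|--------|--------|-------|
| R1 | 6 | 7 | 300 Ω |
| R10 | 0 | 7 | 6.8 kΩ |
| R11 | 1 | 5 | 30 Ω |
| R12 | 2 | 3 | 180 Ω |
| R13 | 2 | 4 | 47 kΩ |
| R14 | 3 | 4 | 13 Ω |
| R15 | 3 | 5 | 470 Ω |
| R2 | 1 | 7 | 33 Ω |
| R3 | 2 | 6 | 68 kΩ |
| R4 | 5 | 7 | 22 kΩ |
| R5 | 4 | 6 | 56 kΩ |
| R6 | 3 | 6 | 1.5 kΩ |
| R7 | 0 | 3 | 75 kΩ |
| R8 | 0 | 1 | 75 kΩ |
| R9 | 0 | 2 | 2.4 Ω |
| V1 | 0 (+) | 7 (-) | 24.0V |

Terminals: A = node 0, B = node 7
Nodal analysis, taking node 7 as the 0 V reference.
Source V1 fixes V_0 = 24 V.
KCL at each unknown node (sum of currents leaving = 0; resistances in Ω):
  Node 1: (V_1 - 0)/33 + (V_1 - 24)/75000 + (V_1 - V_5)/30 = 0
  Node 2: (V_2 - V_6)/68000 + (V_2 - 24)/2.4 + (V_2 - V_3)/180 + (V_2 - V_4)/47000 = 0
  Node 3: (V_3 - V_6)/1500 + (V_3 - 24)/75000 + (V_3 - V_2)/180 + (V_3 - V_4)/13 + (V_3 - V_5)/470 = 0
  Node 4: (V_4 - V_6)/56000 + (V_4 - V_2)/47000 + (V_4 - V_3)/13 = 0
  Node 5: (V_5 - 0)/22000 + (V_5 - V_1)/30 + (V_5 - V_3)/470 = 0
  Node 6: (V_6 - 0)/300 + (V_6 - V_2)/68000 + (V_6 - V_4)/56000 + (V_6 - V_3)/1500 = 0
Collecting terms (coefficients in siemens):
  0.06365·V_1 - 0.03333·V_5 = 0.00032
  0.4223·V_2 - 0.005556·V_3 - 0.00002128·V_4 - 0.00001471·V_6 = 10
  0.08529·V_3 - 0.005556·V_2 - 0.07692·V_4 - 0.002128·V_5 - 0.0006667·V_6 = 0.00032
  0.07696·V_4 - 0.00002128·V_2 - 0.07692·V_3 - 0.00001786·V_6 = 0
  0.03551·V_5 - 0.03333·V_1 - 0.002128·V_3 = 0
  0.004033·V_6 - 0.00001471·V_2 - 0.0006667·V_3 - 0.00001786·V_4 = 0
Solving these 6 simultaneous equations (Gaussian elimination) gives:
  V_1 = 1.037 V, V_2 = 23.9 V, V_3 = 16.64 V, V_4 = 16.64 V
  V_5 = 1.971 V, V_6 = 2.912 V
Power in each resistor, P = (ΔV)²/R:
  P_R1 = (2.912 - 0)²/300 = 0.02826 W
  P_R2 = (1.037 - 0)²/33 = 0.03259 W
  P_R3 = (23.9 - 2.912)²/68000 = 0.006479 W
  P_R4 = (1.971 - 0)²/22000 = 0.0001765 W
  P_R5 = (16.64 - 2.912)²/56000 = 0.003364 W
  P_R6 = (16.64 - 2.912)²/1500 = 0.1256 W
  P_R7 = (24 - 16.64)²/75000 = 0.0007225 W
  P_R8 = (24 - 1.037)²/75000 = 0.007031 W
  P_R9 = (24 - 23.9)²/2.4 = 0.003998 W
  P_R10 = (24 - 0)²/6800 = 0.08471 W
  P_R11 = (1.037 - 1.971)²/30 = 0.02905 W
  P_R12 = (23.9 - 16.64)²/180 = 0.2931 W
  P_R13 = (23.9 - 16.64)²/47000 = 0.001123 W
  P_R14 = (16.64 - 16.64)²/13 = 0.0000001066 W
  P_R15 = (16.64 - 1.971)²/470 = 0.4578 W
P_total = P_R1 + P_R2 + P_R3 + P_R4 + P_R5 + P_R6 + P_R7 + P_R8 + P_R9 + P_R10 + P_R11 + P_R12 + P_R13 + P_R14 + P_R15 = 1.074 W

Final answer: 1.074 W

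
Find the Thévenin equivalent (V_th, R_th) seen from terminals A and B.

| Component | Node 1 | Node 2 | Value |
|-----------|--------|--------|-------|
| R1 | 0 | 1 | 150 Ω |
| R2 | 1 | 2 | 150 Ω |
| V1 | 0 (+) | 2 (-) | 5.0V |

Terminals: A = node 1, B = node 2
Step 1 — V_th is the open-circuit voltage V_A - V_B (nothing connected across the terminals).
Nodal analysis, taking node 2 as the 0 V reference.
Source V1 fixes V_0 = 5 V.
KCL at each unknown node (sum of currents leaving = 0; resistances in Ω):
  Node 1: (V_1 - 5)/150 + (V_1 - 0)/150 = 0
Collecting terms: 0.01333 × V_1 = 0.03333  =>  V_1 = 2.5 V
V_th = V_1 - V_2 = 2.5 - 0 = 2.5 V
Step 2 — R_th: zero the source — replace V1 by a short circuit (node 2 merges into node 0) — and find the resistance seen between A (node 1) and B (node 0).
Reduce the network between node 1 (A) and node 0 (B) by series/parallel combination:
  Rp1 = R1 ‖ R2 (parallel, both between nodes 0 and 1) = 1/(1/150 + 1/150) = 75 Ω
R_th = 75 Ω

Final answer: V_th = 2.5 V, R_th = 75 Ω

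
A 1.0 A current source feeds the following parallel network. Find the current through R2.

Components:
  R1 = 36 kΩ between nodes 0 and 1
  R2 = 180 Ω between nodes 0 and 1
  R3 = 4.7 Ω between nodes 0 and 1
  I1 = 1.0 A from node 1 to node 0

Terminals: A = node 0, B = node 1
All resistors sit directly between nodes 0 and 1, so they are in parallel and share one voltage V; the full source current 1 A splits among them.
1/R_par = 1/36000 + 1/180 + 1/4.7 = 0.2183 S  =>  R_par = 4.58 Ω
V = I × R_par = 1 × 4.58 = 4.58 V
I_R2 = V/R2 = 4.58/180 = 0.02544 A

Final answer: 0.02544 A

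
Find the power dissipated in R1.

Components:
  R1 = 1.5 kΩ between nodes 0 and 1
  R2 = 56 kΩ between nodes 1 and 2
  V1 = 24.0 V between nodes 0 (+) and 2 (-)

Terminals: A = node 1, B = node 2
Nodal analysis, taking node 2 as the 0 V reference.
Source V1 fixes V_0 = 24 V.
KCL at each unknown node (sum of currents leaving = 0; resistances in Ω):
  Node 1: (V_1 - 24)/1500 + (V_1 - 0)/56000 = 0
Collecting terms: 0.0006845 × V_1 = 0.016  =>  V_1 = 23.37 V
I_R1 = (V_0 - V_1)/R1 = (24 - 23.37)/1500 = 0.0004174 A
P_R1 = I_R1² × R1 = (0.0004174)² × 1500 = 0.0002613 W

Final answer: 0.0002613 W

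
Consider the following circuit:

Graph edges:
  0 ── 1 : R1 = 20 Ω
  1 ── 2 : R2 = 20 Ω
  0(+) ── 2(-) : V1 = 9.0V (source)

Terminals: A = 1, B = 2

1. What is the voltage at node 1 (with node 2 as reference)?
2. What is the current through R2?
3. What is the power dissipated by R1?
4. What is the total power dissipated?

Nodal analysis, taking node 2 as the 0 V reference.
Source V1 fixes V_0 = 9 V.
KCL at each unknown node (sum of currents leaving = 0; resistances in Ω):
  Node 1: (V_1 - 9)/20 + (V_1 - 0)/20 = 0
Collecting terms: 0.1 × V_1 = 0.45  =>  V_1 = 4.5 V
Part 1:
  Read off the nodal solution: V_1 = 4.5 V
Part 2:
  I_R2 = (V_1 - V_2)/R2 = (4.5 - 0)/20 = 0.225 A
  Magnitude: I_R2 = 0.225 A
Part 3:
  I_R1 = (V_0 - V_1)/R1 = (9 - 4.5)/20 = 0.225 A
  P_R1 = I_R1² × R1 = (0.225)² × 20 = 1.012 W
Part 4:
  Power in each resistor, P = (ΔV)²/R:
    P_R1 = (9 - 4.5)²/20 = 1.012 W
    P_R2 = (4.5 - 0)²/20 = 1.012 W
  P_total = P_R1 + P_R2 = 2.025 W

Final answers:
1. V_1 = 4.5 V
2. I_R2 = 0.225 A
3. P_R1 = 1.012 W
4. P_total = 2.025 W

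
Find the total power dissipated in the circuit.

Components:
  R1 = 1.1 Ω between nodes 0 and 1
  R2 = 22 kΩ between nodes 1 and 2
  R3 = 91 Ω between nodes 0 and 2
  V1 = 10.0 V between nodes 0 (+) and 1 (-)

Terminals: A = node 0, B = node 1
Nodal analysis, taking node 1 as the 0 V reference.
Source V1 fixes V_0 = 10 V.
KCL at each unknown node (sum of currents leaving = 0; resistances in Ω):
  Node 2: (V_2 - 0)/22000 + (V_2 - 10)/91 = 0
Collecting terms: 0.01103 × V_2 = 0.1099  =>  V_2 = 9.959 V
Power in each resistor, P = (ΔV)²/R:
  P_R1 = (10 - 0)²/1.1 = 90.91 W
  P_R2 = (0 - 9.959)²/22000 = 0.004508 W
  P_R3 = (10 - 9.959)²/91 = 0.00001865 W
P_total = P_R1 + P_R2 + P_R3 = 90.91 W

Final answer: 90.91 W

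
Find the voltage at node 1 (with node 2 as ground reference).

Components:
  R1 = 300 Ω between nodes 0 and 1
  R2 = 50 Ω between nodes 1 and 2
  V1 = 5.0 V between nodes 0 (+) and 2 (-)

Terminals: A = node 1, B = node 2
Nodal analysis, taking node 2 as the 0 V reference.
Source V1 fixes V_0 = 5 V.
KCL at each unknown node (sum of currents leaving = 0; resistances in Ω):
  Node 1: (V_1 - 5)/300 + (V_1 - 0)/50 = 0
Collecting terms: 0.02333 × V_1 = 0.01667  =>  V_1 = 0.7143 V
The requested potential is V_1 = 0.7143 V.

Final answer: V_1 = 0.7143 V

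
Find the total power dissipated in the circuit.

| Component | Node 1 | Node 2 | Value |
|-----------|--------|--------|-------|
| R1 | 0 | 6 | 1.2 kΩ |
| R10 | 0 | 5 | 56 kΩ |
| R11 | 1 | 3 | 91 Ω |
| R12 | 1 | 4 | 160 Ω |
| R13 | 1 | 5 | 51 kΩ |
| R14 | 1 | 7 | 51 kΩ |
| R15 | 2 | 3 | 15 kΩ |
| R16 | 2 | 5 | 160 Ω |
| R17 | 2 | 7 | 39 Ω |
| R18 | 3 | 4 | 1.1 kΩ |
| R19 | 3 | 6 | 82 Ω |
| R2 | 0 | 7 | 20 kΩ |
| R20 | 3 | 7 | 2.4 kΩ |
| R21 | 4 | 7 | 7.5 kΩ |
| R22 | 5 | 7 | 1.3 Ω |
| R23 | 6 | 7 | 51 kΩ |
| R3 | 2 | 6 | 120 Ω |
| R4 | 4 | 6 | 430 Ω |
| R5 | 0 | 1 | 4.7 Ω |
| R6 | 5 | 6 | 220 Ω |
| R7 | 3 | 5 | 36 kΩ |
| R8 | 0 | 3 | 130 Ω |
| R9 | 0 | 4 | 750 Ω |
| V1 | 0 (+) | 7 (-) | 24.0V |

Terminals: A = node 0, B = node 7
Nodal analysis, taking node 7 as the 0 V reference.
Source V1 fixes V_0 = 24 V.
KCL at each unknown node (sum of currents leaving = 0; resistances in Ω):
  Node 1: (V_1 - 24)/4.7 + (V_1 - V_3)/91 + (V_1 - V_4)/160 + (V_1 - V_5)/51000 + (V_1 - 0)/51000 = 0
  Node 2: (V_2 - V_6)/120 + (V_2 - V_3)/15000 + (V_2 - V_5)/160 + (V_2 - 0)/39 = 0
  Node 3: (V_3 - V_5)/36000 + (V_3 - 24)/130 + (V_3 - V_1)/91 + (V_3 - V_2)/15000 + (V_3 - V_4)/1100 + (V_3 - V_6)/82 + (V_3 - 0)/2400 = 0
  Node 4: (V_4 - V_6)/430 + (V_4 - 24)/750 + (V_4 - V_1)/160 + (V_4 - V_3)/1100 + (V_4 - 0)/7500 = 0
  Node 5: (V_5 - V_6)/220 + (V_5 - V_3)/36000 + (V_5 - 24)/56000 + (V_5 - V_1)/51000 + (V_5 - V_2)/160 + (V_5 - 0)/1.3 = 0
  Node 6: (V_6 - 24)/1200 + (V_6 - V_2)/120 + (V_6 - V_4)/430 + (V_6 - V_5)/220 + (V_6 - V_3)/82 + (V_6 - 0)/51000 = 0
Collecting terms (coefficients in siemens):
  0.23·V_1 - 0.01099·V_3 - 0.00625·V_4 - 0.00001961·V_5 = 5.106
  0.04029·V_2 - 0.00006667·V_3 - 0.00625·V_5 - 0.008333·V_6 = 0
  0.0323·V_3 - 0.01099·V_1 - 0.00006667·V_2 - 0.0009091·V_4 - 0.00002778·V_5 - 0.0122·V_6 = 0.1846
  0.01095·V_4 - 0.00625·V_1 - 0.0009091·V_3 - 0.002326·V_6 = 0.032
  0.7801·V_5 - 0.00001961·V_1 - 0.00625·V_2 - 0.00002778·V_3 - 0.004545·V_6 = 0.0004286
  0.02825·V_6 - 0.008333·V_2 - 0.0122·V_3 - 0.002326·V_4 - 0.004545·V_5 = 0.02
Solving these 6 simultaneous equations (Gaussian elimination) gives:
  V_1 = 23.63 V, V_2 = 2.334 V, V_3 = 18.51 V, V_4 = 20.3 V
  V_5 = 0.08502 V, V_6 = 11.07 V
Power in each resistor, P = (ΔV)²/R:
  P_R1 = (24 - 11.07)²/1200 = 0.1393 W
  P_R2 = (24 - 0)²/20000 = 0.0288 W
  P_R3 = (2.334 - 11.07)²/120 = 0.6364 W
  P_R4 = (20.3 - 11.07)²/430 = 0.1979 W
  P_R5 = (24 - 23.63)²/4.7 = 0.02861 W
  P_R6 = (0.08502 - 11.07)²/220 = 0.5488 W
  P_R7 = (18.51 - 0.08502)²/36000 = 0.009435 W
  P_R8 = (24 - 18.51)²/130 = 0.2314 W
  P_R9 = (24 - 20.3)²/750 = 0.01827 W
  P_R10 = (24 - 0.08502)²/56000 = 0.01021 W
  P_R11 = (23.63 - 18.51)²/91 = 0.2879 W
  P_R12 = (23.63 - 20.3)²/160 = 0.06953 W
  P_R13 = (23.63 - 0.08502)²/51000 = 0.01087 W
  P_R14 = (23.63 - 0)²/51000 = 0.01095 W
  P_R15 = (2.334 - 18.51)²/15000 = 0.01745 W
  P_R16 = (2.334 - 0.08502)²/160 = 0.03161 W
  P_R17 = (2.334 - 0)²/39 = 0.1397 W
  P_R18 = (18.51 - 20.3)²/1100 = 0.002891 W
  P_R19 = (18.51 - 11.07)²/82 = 0.6754 W
  P_R20 = (18.51 - 0)²/2400 = 0.1428 W
  P_R21 = (20.3 - 0)²/7500 = 0.05493 W
  P_R22 = (0.08502 - 0)²/1.3 = 0.00556 W
  P_R23 = (11.07 - 0)²/51000 = 0.002404 W
P_total = P_R1 + P_R2 + P_R3 + P_R4 + P_R5 + P_R6 + P_R7 + P_R8 + P_R9 + P_R10 + P_R11 + P_R12 + P_R13 + P_R14 + P_R15 + P_R16 + P_R17 + P_R18 + P_R19 + P_R20 + P_R21 + P_R22 + P_R23 = 3.301 W

Final answer: 3.301 W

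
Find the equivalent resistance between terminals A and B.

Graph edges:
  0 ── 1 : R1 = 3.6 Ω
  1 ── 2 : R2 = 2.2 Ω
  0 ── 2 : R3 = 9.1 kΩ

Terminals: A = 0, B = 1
Reduce the network between node 0 (A) and node 1 (B) by series/parallel combination:
  Rs1 = R3 + R2 (series, joined only at node 2) = 9100 + 2.2 = 9102 Ω
  Rp1 = R1 ‖ Rs1 (parallel, both between nodes 0 and 1) = 1/(1/3.6 + 1/9102) = 3.599 Ω
R_eq = 3.599 Ω

Final answer: 3.599 Ω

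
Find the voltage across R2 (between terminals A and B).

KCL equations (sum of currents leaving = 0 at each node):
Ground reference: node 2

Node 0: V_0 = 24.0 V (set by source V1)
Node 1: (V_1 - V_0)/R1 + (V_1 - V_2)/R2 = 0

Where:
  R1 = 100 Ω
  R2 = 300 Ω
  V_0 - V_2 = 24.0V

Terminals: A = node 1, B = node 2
R1 and R2 are in series across V1 (node 0 → node 1 → node 2), and the output A–B is taken across R2, so this is a voltage divider.
Series current: I = V1/(R1 + R2) = 24/(100 + 300) = 24/400 = 0.06 A
V_R2 = I × R2 = V1 × R2/(R1 + R2) = 24 × 300/400 = 18 V

Final answer: 18 V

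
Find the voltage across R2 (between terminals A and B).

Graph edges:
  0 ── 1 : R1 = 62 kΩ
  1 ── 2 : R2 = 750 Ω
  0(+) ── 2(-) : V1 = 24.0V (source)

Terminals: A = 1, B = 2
R1 and R2 are in series across V1 (node 0 → node 1 → node 2), and the output A–B is taken across R2, so this is a voltage divider.
Series current: I = V1/(R1 + R2) = 24/(62000 + 750) = 24/62750 = 0.0003825 A
V_R2 = I × R2 = V1 × R2/(R1 + R2) = 24 × 750/62750 = 0.2869 V

Final answer: 0.2869 V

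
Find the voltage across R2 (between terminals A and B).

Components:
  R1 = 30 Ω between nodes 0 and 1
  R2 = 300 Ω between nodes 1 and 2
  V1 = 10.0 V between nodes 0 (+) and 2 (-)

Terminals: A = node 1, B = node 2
R1 and R2 are in series across V1 (node 0 → node 1 → node 2), and the output A–B is taken across R2, so this is a voltage divider.
Series current: I = V1/(R1 + R2) = 10/(30 + 300) = 10/330 = 0.0303 A
V_R2 = I × R2 = V1 × R2/(R1 + R2) = 10 × 300/330 = 9.091 V

Final answer: 9.091 V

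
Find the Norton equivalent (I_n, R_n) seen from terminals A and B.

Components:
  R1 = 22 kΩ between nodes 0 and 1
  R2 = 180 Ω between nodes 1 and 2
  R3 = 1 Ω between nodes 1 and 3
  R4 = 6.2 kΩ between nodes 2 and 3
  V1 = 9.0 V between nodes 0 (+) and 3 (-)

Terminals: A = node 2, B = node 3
Find the Thévenin equivalent first; then I_n = V_th/R_th and R_n = R_th.
Step 1 — V_th is the open-circuit voltage V_A - V_B (nothing connected across the terminals).
Nodal analysis, taking node 3 as the 0 V reference.
Source V1 fixes V_0 = 9 V.
KCL at each unknown node (sum of currents leaving = 0; resistances in Ω):
  Node 1: (V_1 - 9)/22000 + (V_1 - V_2)/180 + (V_1 - 0)/1 = 0
  Node 2: (V_2 - V_1)/180 + (V_2 - 0)/6200 = 0
Collecting terms (coefficients in siemens):
  1.006·V_1 - 0.005556·V_2 = 0.0004091
  0.005717·V_2 - 0.005556·V_1 = 0
Determinant D = (1.006)(0.005717) - (-0.005556)(-0.005556) = 0.005718
V_1 = [(0.0004091)(0.005717) - (-0.005556)(0)]/D = 0.000409 V
V_2 = [(1.006)(0) - (0.0004091)(-0.005556)]/D = 0.0003975 V
V_th = V_2 - V_3 = 0.0003975 - 0 = 0.0003975 V
Step 2 — R_th: zero the source — replace V1 by a short circuit (node 3 merges into node 0) — and find the resistance seen between A (node 2) and B (node 0).
Reduce the network between node 2 (A) and node 0 (B) by series/parallel combination:
  Rp1 = R1 ‖ R3 (parallel, both between nodes 0 and 1) = 1/(1/22000 + 1/1) = 1 Ω
  Rs1 = R2 + Rp1 (series, joined only at node 1) = 180 + 1 = 181 Ω
  Rp2 = R4 ‖ Rs1 (parallel, both between nodes 0 and 2) = 1/(1/6200 + 1/181) = 175.9 Ω
R_th = 175.9 Ω
I_n = V_th/R_th = 0.0003975/175.9 = 0.00000226 A, and R_n = R_th = 175.9 Ω

Final answer: I_n = 2.26e-06 A, R_n = 175.9 Ω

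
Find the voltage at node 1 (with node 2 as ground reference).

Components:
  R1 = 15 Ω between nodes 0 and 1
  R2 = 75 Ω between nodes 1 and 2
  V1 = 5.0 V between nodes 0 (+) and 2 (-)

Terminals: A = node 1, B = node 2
Nodal analysis, taking node 2 as the 0 V reference.
Source V1 fixes V_0 = 5 V.
KCL at each unknown node (sum of currents leaving = 0; resistances in Ω):
  Node 1: (V_1 - 5)/15 + (V_1 - 0)/75 = 0
Collecting terms: 0.08 × V_1 = 0.3333  =>  V_1 = 4.167 V
The requested potential is V_1 = 4.167 V.

Final answer: V_1 = 4.167 V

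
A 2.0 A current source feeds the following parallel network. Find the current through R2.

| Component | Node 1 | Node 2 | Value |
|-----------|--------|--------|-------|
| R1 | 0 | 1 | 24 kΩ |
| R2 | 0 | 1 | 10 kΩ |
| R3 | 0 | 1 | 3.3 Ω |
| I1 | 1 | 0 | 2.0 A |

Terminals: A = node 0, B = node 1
All resistors sit directly between nodes 0 and 1, so they are in parallel and share one voltage V; the full source current 2 A splits among them.
1/R_par = 1/24000 + 1/10000 + 1/3.3 = 0.3032 S  =>  R_par = 3.298 Ω
V = I × R_par = 2 × 3.298 = 6.597 V
I_R2 = V/R2 = 6.597/10000 = 0.0006597 A

Final answer: 0.0006597 A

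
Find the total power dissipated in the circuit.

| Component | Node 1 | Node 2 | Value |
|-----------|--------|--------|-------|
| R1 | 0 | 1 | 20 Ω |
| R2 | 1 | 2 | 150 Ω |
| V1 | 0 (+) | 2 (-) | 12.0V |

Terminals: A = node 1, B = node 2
Nodal analysis, taking node 2 as the 0 V reference.
Source V1 fixes V_0 = 12 V.
KCL at each unknown node (sum of currents leaving = 0; resistances in Ω):
  Node 1: (V_1 - 12)/20 + (V_1 - 0)/150 = 0
Collecting terms: 0.05667 × V_1 = 0.6  =>  V_1 = 10.59 V
Power in each resistor, P = (ΔV)²/R:
  P_R1 = (12 - 10.59)²/20 = 0.09965 W
  P_R2 = (10.59 - 0)²/150 = 0.7474 W
P_total = P_R1 + P_R2 = 0.8471 W

Final answer: 0.8471 W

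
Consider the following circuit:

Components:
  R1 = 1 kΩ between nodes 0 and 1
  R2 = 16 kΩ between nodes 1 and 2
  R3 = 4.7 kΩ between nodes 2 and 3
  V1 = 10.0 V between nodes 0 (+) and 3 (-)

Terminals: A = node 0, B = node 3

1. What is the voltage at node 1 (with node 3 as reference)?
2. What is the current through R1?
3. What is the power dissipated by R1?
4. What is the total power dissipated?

Nodal analysis, taking node 3 as the 0 V reference.
Source V1 fixes V_0 = 10 V.
KCL at each unknown node (sum of currents leaving = 0; resistances in Ω):
  Node 1: (V_1 - 10)/1000 + (V_1 - V_2)/16000 = 0
  Node 2: (V_2 - V_1)/16000 + (V_2 - 0)/4700 = 0
Collecting terms (coefficients in siemens):
  0.001063·V_1 - 0.0000625·V_2 = 0.01
  0.0002753·V_2 - 0.0000625·V_1 = 0
Determinant D = (0.001063)(0.0002753) - (-0.0000625)(-0.0000625) = 0.0000002886
V_1 = [(0.01)(0.0002753) - (-0.0000625)(0)]/D = 9.539 V
V_2 = [(0.001063)(0) - (0.01)(-0.0000625)]/D = 2.166 V
Part 1:
  Read off the nodal solution: V_1 = 9.539 V
Part 2:
  I_R1 = (V_0 - V_1)/R1 = (10 - 9.539)/1000 = 0.0004608 A
  Magnitude: I_R1 = 0.0004608 A
Part 3:
  I_R1 = (V_0 - V_1)/R1 = (10 - 9.539)/1000 = 0.0004608 A
  P_R1 = I_R1² × R1 = (0.0004608)² × 1000 = 0.0002124 W
Part 4:
  Power in each resistor, P = (ΔV)²/R:
    P_R1 = (10 - 9.539)²/1000 = 0.0002124 W
    P_R2 = (9.539 - 2.166)²/16000 = 0.003398 W
    P_R3 = (2.166 - 0)²/4700 = 0.0009981 W
  P_total = P_R1 + P_R2 + P_R3 = 0.004608 W

Final answers:
1. V_1 = 9.539 V
2. I_R1 = 0.0004608 A
3. P_R1 = 0.0002124 W
4. P_total = 0.004608 W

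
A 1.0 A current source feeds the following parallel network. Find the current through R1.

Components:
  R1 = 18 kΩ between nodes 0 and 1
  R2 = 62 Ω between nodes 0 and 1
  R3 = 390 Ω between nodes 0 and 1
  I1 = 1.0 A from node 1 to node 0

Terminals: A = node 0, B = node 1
All resistors sit directly between nodes 0 and 1, so they are in parallel and share one voltage V; the full source current 1 A splits among them.
1/R_par = 1/18000 + 1/62 + 1/390 = 0.01875 S  =>  R_par = 53.34 Ω
V = I × R_par = 1 × 53.34 = 53.34 V
I_R1 = V/R1 = 53.34/18000 = 0.002963 A

Final answer: 0.002963 A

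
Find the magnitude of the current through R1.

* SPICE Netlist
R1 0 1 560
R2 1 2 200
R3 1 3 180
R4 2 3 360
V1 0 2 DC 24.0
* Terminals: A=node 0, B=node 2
Nodal analysis, taking node 2 as the 0 V reference.
Source V1 fixes V_0 = 24 V.
KCL at each unknown node (sum of currents leaving = 0; resistances in Ω):
  Node 1: (V_1 - 24)/560 + (V_1 - 0)/200 + (V_1 - V_3)/180 = 0
  Node 3: (V_3 - V_1)/180 + (V_3 - 0)/360 = 0
Collecting terms (coefficients in siemens):
  0.01234·V_1 - 0.005556·V_3 = 0.04286
  0.008333·V_3 - 0.005556·V_1 = 0
Determinant D = (0.01234)(0.008333) - (-0.005556)(-0.005556) = 0.00007198
V_1 = [(0.04286)(0.008333) - (-0.005556)(0)]/D = 4.962 V
V_3 = [(0.01234)(0) - (0.04286)(-0.005556)]/D = 3.308 V
I_R1 = (V_0 - V_1)/R1 = (24 - 4.962)/560 = 0.034 A
|I_R1| = 0.034 A

Final answer: |I_R1| = 0.034 A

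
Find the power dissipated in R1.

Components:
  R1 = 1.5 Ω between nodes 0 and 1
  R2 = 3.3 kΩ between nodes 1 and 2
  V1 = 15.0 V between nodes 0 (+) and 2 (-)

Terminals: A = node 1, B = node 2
Nodal analysis, taking node 2 as the 0 V reference.
Source V1 fixes V_0 = 15 V.
KCL at each unknown node (sum of currents leaving = 0; resistances in Ω):
  Node 1: (V_1 - 15)/1.5 + (V_1 - 0)/3300 = 0
Collecting terms: 0.667 × V_1 = 10  =>  V_1 = 14.99 V
I_R1 = (V_0 - V_1)/R1 = (15 - 14.99)/1.5 = 0.004543 A
P_R1 = I_R1² × R1 = (0.004543)² × 1.5 = 0.00003096 W

Final answer: 3.096e-05 W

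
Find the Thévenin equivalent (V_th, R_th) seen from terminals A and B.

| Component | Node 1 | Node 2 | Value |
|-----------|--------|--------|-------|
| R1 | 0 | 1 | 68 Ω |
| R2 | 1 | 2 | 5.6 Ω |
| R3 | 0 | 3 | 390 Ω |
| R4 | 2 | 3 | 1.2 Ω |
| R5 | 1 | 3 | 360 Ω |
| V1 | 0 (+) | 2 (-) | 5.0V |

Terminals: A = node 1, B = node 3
Step 1 — V_th is the open-circuit voltage V_A - V_B (nothing connected across the terminals).
Nodal analysis, taking node 2 as the 0 V reference.
Source V1 fixes V_0 = 5 V.
KCL at each unknown node (sum of currents leaving = 0; resistances in Ω):
  Node 1: (V_1 - 5)/68 + (V_1 - 0)/5.6 + (V_1 - V_3)/360 = 0
  Node 3: (V_3 - 5)/390 + (V_3 - 0)/1.2 + (V_3 - V_1)/360 = 0
Collecting terms (coefficients in siemens):
  0.1961·V_1 - 0.002778·V_3 = 0.07353
  0.8387·V_3 - 0.002778·V_1 = 0.01282
Determinant D = (0.1961)(0.8387) - (-0.002778)(-0.002778) = 0.1644
V_1 = [(0.07353)(0.8387) - (-0.002778)(0.01282)]/D = 0.3753 V
V_3 = [(0.1961)(0.01282) - (0.07353)(-0.002778)]/D = 0.01653 V
V_th = V_1 - V_3 = 0.3753 - 0.01653 = 0.3587 V
Step 2 — R_th: zero the source — replace V1 by a short circuit (node 2 merges into node 0) — and find the resistance seen between A (node 1) and B (node 3).
Reduce the network between node 1 (A) and node 3 (B) by series/parallel combination:
  Rp1 = R1 ‖ R2 (parallel, both between nodes 0 and 1) = 1/(1/68 + 1/5.6) = 5.174 Ω
  Rp2 = R3 ‖ R4 (parallel, both between nodes 0 and 3) = 1/(1/390 + 1/1.2) = 1.196 Ω
  Rs1 = Rp1 + Rp2 (series, joined only at node 0) = 5.174 + 1.196 = 6.37 Ω
  Rp3 = R5 ‖ Rs1 (parallel, both between nodes 1 and 3) = 1/(1/360 + 1/6.37) = 6.259 Ω
R_th = 6.259 Ω

Final answer: V_th = 0.3587 V, R_th = 6.259 Ω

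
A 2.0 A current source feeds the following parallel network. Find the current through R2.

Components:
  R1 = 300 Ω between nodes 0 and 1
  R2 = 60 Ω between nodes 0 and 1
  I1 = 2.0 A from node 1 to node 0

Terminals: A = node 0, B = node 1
All resistors sit directly between nodes 0 and 1, so they are in parallel and share one voltage V; the full source current 2 A splits among them.
1/R_par = 1/300 + 1/60 = 0.02 S  =>  R_par = 50 Ω
V = I × R_par = 2 × 50 = 100 V
I_R2 = V/R2 = 100/60 = 1.667 A

Final answer: 1.667 A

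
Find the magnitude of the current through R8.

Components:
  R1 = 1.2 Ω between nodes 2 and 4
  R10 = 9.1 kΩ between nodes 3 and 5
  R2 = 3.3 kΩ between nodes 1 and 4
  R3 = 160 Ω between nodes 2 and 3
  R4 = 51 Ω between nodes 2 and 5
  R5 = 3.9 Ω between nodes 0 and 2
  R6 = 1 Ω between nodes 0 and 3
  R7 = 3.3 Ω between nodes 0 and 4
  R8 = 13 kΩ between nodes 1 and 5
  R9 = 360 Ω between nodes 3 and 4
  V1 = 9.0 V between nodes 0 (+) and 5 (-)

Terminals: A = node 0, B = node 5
Nodal analysis, taking node 5 as the 0 V reference.
Source V1 fixes V_0 = 9 V.
KCL at each unknown node (sum of currents leaving = 0; resistances in Ω):
  Node 1: (V_1 - V_4)/3300 + (V_1 - 0)/13000 = 0
  Node 2: (V_2 - V_4)/1.2 + (V_2 - V_3)/160 + (V_2 - 0)/51 + (V_2 - 9)/3.9 = 0
  Node 3: (V_3 - V_2)/160 + (V_3 - 9)/1 + (V_3 - V_4)/360 + (V_3 - 0)/9100 = 0
  Node 4: (V_4 - V_2)/1.2 + (V_4 - V_1)/3300 + (V_4 - 9)/3.3 + (V_4 - V_3)/360 = 0
Collecting terms (coefficients in siemens):
  0.00038·V_1 - 0.000303·V_4 = 0
  1.116·V_2 - 0.00625·V_3 - 0.8333·V_4 = 2.308
  1.009·V_3 - 0.00625·V_2 - 0.002778·V_4 = 9
  1.139·V_4 - 0.000303·V_1 - 0.8333·V_2 - 0.002778·V_3 = 2.727
Solving these 4 simultaneous equations (Gaussian elimination) gives:
  V_1 = 6.974 V, V_2 = 8.65 V, V_3 = 8.996 V, V_4 = 8.744 V
I_R8 = (V_1 - V_5)/R8 = (6.974 - 0)/13000 = 0.0005364 A
|I_R8| = 0.0005364 A

Final answer: |I_R8| = 0.0005364 A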